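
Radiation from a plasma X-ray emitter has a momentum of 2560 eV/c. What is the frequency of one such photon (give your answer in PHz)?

Take h = 6.62607015e-34 J·s, c = 2.99792458e8 m/s, 1 eV = 1.602176634e-19 J.
First convert: p = 2560 eV/c = 1.3681e-24 kg·m/s.
Apply f = pc/h: f = 6.190e17 Hz.
Converting to PHz: f = 619.0 PHz ≈ 619 PHz.

619 PHz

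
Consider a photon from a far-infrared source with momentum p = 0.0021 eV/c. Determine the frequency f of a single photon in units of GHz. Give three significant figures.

First convert: p = 0.0021 eV/c = 1.1223 × 10^-30 kg·m/s.
Since f = pc/h for a photon, f = 5.078 × 10^11 Hz.
Converting to GHz: f = 507.8 GHz ≈ 508 GHz.

508 GHz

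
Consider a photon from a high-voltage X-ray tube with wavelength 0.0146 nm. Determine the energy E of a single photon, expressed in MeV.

Convert to SI: λ = 0.0146 nm = 1.46 × 10^-11 m.
The photon relation is E = hc/λ, giving E = 1.361 × 10^-14 J.
Converting to MeV: E = 0.08492 MeV ≈ 0.0849 MeV.

0.0849 MeV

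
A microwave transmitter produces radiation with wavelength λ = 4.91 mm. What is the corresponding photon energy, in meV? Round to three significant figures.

0.253 meV

Take h = 6.62607015 × 10^-34 J·s, c = 2.99792458 × 10^8 m/s, 1 eV = 1.602176634 × 10^-19 J.
In SI units: λ = 4.91 mm = 0.00491 m.
The photon relation is E = hc/λ, giving E = 4.046 × 10^-23 J.
Converting to meV: E = 0.2525 meV ≈ 0.253 meV.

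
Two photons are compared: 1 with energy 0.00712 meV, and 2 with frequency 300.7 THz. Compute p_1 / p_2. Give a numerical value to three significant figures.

5.73 × 10^-6

p_1 = 3.805 × 10^-33 kg·m/s (from energy = 0.00712 meV, via p = E/c).
p_2 = 6.646 × 10^-28 kg·m/s (from frequency = 300.7 THz, via p = hf/c).
Ratio = 3.805 × 10^-33 / 6.646 × 10^-28 = 5.73 × 10^-6.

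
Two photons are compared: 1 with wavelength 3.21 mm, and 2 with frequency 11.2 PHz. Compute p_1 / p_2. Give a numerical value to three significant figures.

p_1 = 2.064 × 10^-31 kg·m/s (from wavelength = 3.21 mm, via p = h/λ).
p_2 = 2.475 × 10^-26 kg·m/s (from frequency = 11.2 PHz, via p = hf/c).
Ratio = 2.064 × 10^-31 / 2.475 × 10^-26 = 8.34 × 10^-6.

8.34 × 10^-6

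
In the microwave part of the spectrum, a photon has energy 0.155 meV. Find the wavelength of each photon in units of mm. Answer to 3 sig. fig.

8.00 mm

First convert: E = 0.155 meV = 2.4834 × 10^-23 J.
Since λ = hc/E for a photon, λ = 0.007999 m.
Converting to mm: λ = 7.999 mm ≈ 8.00 mm.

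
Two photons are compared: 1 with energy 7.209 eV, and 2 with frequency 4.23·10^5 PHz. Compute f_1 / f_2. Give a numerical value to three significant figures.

f_1 = 1.743·10^15 Hz (from energy = 7.209 eV, via f = E/h).
f_2 = 4.230·10^20 Hz (from frequency = 4.23·10^5 PHz, via f given directly).
Ratio = 1.743·10^15 / 4.230·10^20 = 4.12·10^-6.

4.12·10^-6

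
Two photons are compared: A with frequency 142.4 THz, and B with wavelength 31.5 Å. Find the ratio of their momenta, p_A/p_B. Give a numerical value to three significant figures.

1.50 × 10^-3

p_A = 3.147 × 10^-28 kg·m/s (from frequency = 142.4 THz, via p = hf/c).
p_B = 2.104 × 10^-25 kg·m/s (from wavelength = 31.5 Å, via p = h/λ).
Ratio = 3.147 × 10^-28 / 2.104 × 10^-25 = 1.50 × 10^-3.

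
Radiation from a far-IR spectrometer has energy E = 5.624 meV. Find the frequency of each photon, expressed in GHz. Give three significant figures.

1360 GHz

In SI units: E = 5.624 meV = 9.0106 × 10^-22 J.
The photon relation is f = E/h, giving f = 1.360 × 10^12 Hz.
Converting to GHz: f = 1360 GHz ≈ 1360 GHz.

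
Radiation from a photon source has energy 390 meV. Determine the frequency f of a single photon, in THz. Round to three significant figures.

94.3 THz

First convert: E = 390 meV = 6.2485·10^-20 J.
Since f = E/h for a photon, f = 9.430·10^13 Hz.
Converting to THz: f = 94.30 THz ≈ 94.3 THz.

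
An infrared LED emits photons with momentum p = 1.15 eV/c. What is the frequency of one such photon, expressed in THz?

278 THz

(h = 6.62607015·10^-34 J·s, c = 2.99792458·10^8 m/s, 1 eV = 1.602176634·10^-19 J.)
In SI units: p = 1.15 eV/c = 6.1459·10^-28 kg·m/s.
Apply f = pc/h: f = 2.781·10^14 Hz.
Converting to THz: f = 278.1 THz ≈ 278 THz.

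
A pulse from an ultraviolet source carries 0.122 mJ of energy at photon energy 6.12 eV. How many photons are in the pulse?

Per-photon energy: E = 9.805 × 10^-19 J (from energy = 6.12 eV).
N = E_total / E_photon = 1.22 × 10^-4 J / 9.805 × 10^-19 J = 1.24 × 10^14.

1.24 × 10^14 photons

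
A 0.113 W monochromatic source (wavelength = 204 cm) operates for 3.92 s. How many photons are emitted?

Total energy: E_total = P·t = 0.113 × 3.92 = 0.4430 J.
Per-photon energy: E = 9.737 × 10^-26 J.
N = E_total / E_photon = 4.55 × 10^24.

4.55 × 10^24 photons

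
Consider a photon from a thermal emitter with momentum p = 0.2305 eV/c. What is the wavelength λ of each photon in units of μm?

5.38 μm

First convert: p = 0.2305 eV/c = 1.2319e-28 kg·m/s.
For a photon λ = h/p, so λ = 5.379e-6 m.
Converting to μm: λ = 5.379 μm ≈ 5.38 μm.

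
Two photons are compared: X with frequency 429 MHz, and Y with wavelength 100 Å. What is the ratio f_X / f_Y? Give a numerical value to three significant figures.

1.43e-8

f_X = 4.290e8 Hz (from frequency = 429 MHz, via f given directly).
f_Y = 2.998e16 Hz (from wavelength = 100 Å, via f = c/λ).
Ratio = 4.290e8 / 2.998e16 = 1.43e-8.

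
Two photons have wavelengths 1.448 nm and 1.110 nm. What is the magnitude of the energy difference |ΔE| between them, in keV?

Using E = hc/λ: E₁ = 1.3719 × 10^-16 J, E₂ = 1.7896 × 10^-16 J.
|ΔE| = |1.3719 × 10^-16 − 1.7896 × 10^-16| = 4.18 × 10^-17 J = 0.261 keV.

0.261 keV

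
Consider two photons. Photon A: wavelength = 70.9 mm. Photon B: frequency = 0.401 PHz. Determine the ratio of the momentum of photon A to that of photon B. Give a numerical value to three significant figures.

p_A = 9.346e-33 kg·m/s (from wavelength = 70.9 mm, via p = h/λ).
p_B = 8.863e-28 kg·m/s (from frequency = 0.401 PHz, via p = hf/c).
Ratio = 9.346e-33 / 8.863e-28 = 1.05e-5.

1.05e-5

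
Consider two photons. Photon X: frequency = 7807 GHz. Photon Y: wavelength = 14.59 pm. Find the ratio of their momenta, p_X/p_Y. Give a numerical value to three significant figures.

3.80 × 10^-7

p_X = 1.726 × 10^-29 kg·m/s (from frequency = 7807 GHz, via p = hf/c).
p_Y = 4.542 × 10^-23 kg·m/s (from wavelength = 14.59 pm, via p = h/λ).
Ratio = 1.726 × 10^-29 / 4.542 × 10^-23 = 3.80 × 10^-7.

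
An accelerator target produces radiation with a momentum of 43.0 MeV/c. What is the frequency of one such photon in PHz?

First convert: p = 43.0 MeV/c = 2.2980 × 10^-20 kg·m/s.
Since f = pc/h for a photon, f = 1.040 × 10^22 Hz.
Converting to PHz: f = 1.040 × 10^7 PHz ≈ 1.04 × 10^7 PHz.

1.04 × 10^7 PHz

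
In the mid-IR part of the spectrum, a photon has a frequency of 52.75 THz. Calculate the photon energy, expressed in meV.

In SI units: f = 52.75 THz = 5.275e13 Hz.
The photon relation is E = hf, giving E = 3.495e-20 J.
Converting to meV: E = 218.2 meV ≈ 218 meV.

218 meV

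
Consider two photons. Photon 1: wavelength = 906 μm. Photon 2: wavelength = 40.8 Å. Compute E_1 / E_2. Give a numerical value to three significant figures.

4.50 × 10^-6

E_1 = 2.193 × 10^-22 J (from wavelength = 906 μm, via E = hc/λ).
E_2 = 4.869 × 10^-17 J (from wavelength = 40.8 Å, via E = hc/λ).
Ratio = 2.193 × 10^-22 / 4.869 × 10^-17 = 4.50 × 10^-6.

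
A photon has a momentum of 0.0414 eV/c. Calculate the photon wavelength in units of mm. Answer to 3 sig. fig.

0.0299 mm

(h = 6.62607015e-34 J·s, c = 2.99792458e8 m/s, 1 eV = 1.602176634e-19 J.)
Convert to SI: p = 0.0414 eV/c = 2.2125e-29 kg·m/s.
Apply λ = h/p: λ = 2.995e-5 m.
Converting to mm: λ = 0.02995 mm ≈ 0.0299 mm.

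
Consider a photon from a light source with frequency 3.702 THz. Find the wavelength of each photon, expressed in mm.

Use c = 2.99792458e8 m/s.
In SI units: f = 3.702 THz = 3.702e12 Hz.
The photon relation is λ = c/f, giving λ = 8.098e-5 m.
Converting to mm: λ = 0.08098 mm ≈ 0.0810 mm.

0.0810 mm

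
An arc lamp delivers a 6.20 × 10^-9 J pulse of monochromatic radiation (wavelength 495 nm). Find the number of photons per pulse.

Per-photon energy: E = 4.013 × 10^-19 J (from wavelength = 495 nm).
N = E_total / E_photon = 6.20 × 10^-9 J / 4.013 × 10^-19 J = 1.54 × 10^10.

1.54 × 10^10 photons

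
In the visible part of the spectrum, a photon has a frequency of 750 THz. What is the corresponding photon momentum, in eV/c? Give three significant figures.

3.10 eV/c

In SI units: f = 750 THz = 7.5 × 10^14 Hz.
The photon relation is p = hf/c, giving p = 1.658 × 10^-27 kg·m/s.
Converting to eV/c: p = 3.102 eV/c ≈ 3.10 eV/c.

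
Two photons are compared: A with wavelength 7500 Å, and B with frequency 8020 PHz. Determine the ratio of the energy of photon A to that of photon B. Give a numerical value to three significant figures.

4.98·10^-5

E_A = 2.649·10^-19 J (from wavelength = 7500 Å, via E = hc/λ).
E_B = 5.314·10^-15 J (from frequency = 8020 PHz, via E = hf).
Ratio = 2.649·10^-19 / 5.314·10^-15 = 4.98·10^-5.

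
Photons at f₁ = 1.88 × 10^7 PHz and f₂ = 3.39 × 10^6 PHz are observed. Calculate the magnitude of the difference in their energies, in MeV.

Using E = hf: E₁ = 1.246 × 10^-11 J, E₂ = 2.246 × 10^-12 J.
|ΔE| = |1.246 × 10^-11 − 2.246 × 10^-12| = 1.02 × 10^-11 J = 63.7 MeV.

63.7 MeV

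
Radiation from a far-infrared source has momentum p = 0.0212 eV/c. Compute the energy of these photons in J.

Convert to SI: p = 0.0212 eV/c = 1.1330e-29 kg·m/s.
For a photon E = pc, so E = 3.397e-21 J.
So E ≈ 3.40e-21 J.

3.40e-21 J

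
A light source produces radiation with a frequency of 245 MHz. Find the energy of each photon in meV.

1.01e-3 meV

Convert to SI: f = 245 MHz = 2.45e8 Hz.
For a photon E = hf, so E = 1.623e-25 J.
Converting to meV: E = 0.001013 meV ≈ 1.01e-3 meV.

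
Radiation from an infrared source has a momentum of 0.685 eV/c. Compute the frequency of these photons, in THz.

(h = 6.62607015·10^-34 J·s, c = 2.99792458·10^8 m/s, 1 eV = 1.602176634·10^-19 J.)
In SI units: p = 0.685 eV/c = 3.6608·10^-28 kg·m/s.
Since f = pc/h for a photon, f = 1.656·10^14 Hz.
Converting to THz: f = 165.6 THz ≈ 166 THz.

166 THz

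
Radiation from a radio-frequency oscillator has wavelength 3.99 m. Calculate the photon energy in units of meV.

3.11·10^-4 meV

Use h = 6.62607015·10^-34 J·s, c = 2.99792458·10^8 m/s, 1 eV = 1.602176634·10^-19 J.
For a photon E = hc/λ, so E = 4.979·10^-26 J.
Converting to meV: E = 3.107·10^-4 meV ≈ 3.11·10^-4 meV.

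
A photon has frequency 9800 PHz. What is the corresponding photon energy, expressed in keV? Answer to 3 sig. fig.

40.5 keV

First convert: f = 9800 PHz = 9.8 × 10^18 Hz.
Since E = hf for a photon, E = 6.494 × 10^-15 J.
Converting to keV: E = 40.53 keV ≈ 40.5 keV.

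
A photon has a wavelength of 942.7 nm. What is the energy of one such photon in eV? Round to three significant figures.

1.32 eV

Take h = 6.62607015 × 10^-34 J·s, c = 2.99792458 × 10^8 m/s, 1 eV = 1.602176634 × 10^-19 J.
In SI units: λ = 942.7 nm = 9.427 × 10^-7 m.
For a photon E = hc/λ, so E = 2.107 × 10^-19 J.
Converting to eV: E = 1.315 eV ≈ 1.32 eV.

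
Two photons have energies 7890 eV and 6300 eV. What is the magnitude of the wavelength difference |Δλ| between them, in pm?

Using λ = hc/E: λ₁ = 1.571e-10 m, λ₂ = 1.968e-10 m.
|Δλ| = |1.571e-10 − 1.968e-10| = 3.97e-11 m = 39.7 pm.

39.7 pm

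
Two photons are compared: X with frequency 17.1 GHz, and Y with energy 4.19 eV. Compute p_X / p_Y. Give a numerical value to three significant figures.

p_X = 3.779e-32 kg·m/s (from frequency = 17.1 GHz, via p = hf/c).
p_Y = 2.239e-27 kg·m/s (from energy = 4.19 eV, via p = E/c).
Ratio = 3.779e-32 / 2.239e-27 = 1.69e-5.

1.69e-5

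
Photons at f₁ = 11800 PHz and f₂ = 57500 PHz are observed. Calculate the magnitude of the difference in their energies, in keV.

189 keV

Using E = hf: E₁ = 7.819e-15 J, E₂ = 3.810e-14 J.
|ΔE| = |7.819e-15 − 3.810e-14| = 3.03e-14 J = 189 keV.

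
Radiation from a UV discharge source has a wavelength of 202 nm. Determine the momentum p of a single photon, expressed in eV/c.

6.14 eV/c

In SI units: λ = 202 nm = 2.02 × 10^-7 m.
Apply p = h/λ: p = 3.280 × 10^-27 kg·m/s.
Converting to eV/c: p = 6.138 eV/c ≈ 6.14 eV/c.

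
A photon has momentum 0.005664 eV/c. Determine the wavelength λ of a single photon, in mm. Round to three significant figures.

Use h = 6.62607015 × 10^-34 J·s, c = 2.99792458 × 10^8 m/s, 1 eV = 1.602176634 × 10^-19 J.
Convert to SI: p = 0.005664 eV/c = 3.0270 × 10^-30 kg·m/s.
For a photon λ = h/p, so λ = 2.189 × 10^-4 m.
Converting to mm: λ = 0.2189 mm ≈ 0.219 mm.

0.219 mm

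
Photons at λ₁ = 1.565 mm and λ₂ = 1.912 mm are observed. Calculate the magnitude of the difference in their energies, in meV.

0.144 meV

Using E = hc/λ: E₁ = 1.2693 × 10^-22 J, E₂ = 1.0389 × 10^-22 J.
|ΔE| = |1.2693 × 10^-22 − 1.0389 × 10^-22| = 2.30 × 10^-23 J = 0.144 meV.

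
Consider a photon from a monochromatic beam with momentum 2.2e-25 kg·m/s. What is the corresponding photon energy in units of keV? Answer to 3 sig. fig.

(c = 2.99792458e8 m/s, 1 eV = 1.602176634e-19 J.)
Since E = pc for a photon, E = 6.595e-17 J.
Converting to keV: E = 0.4117 keV ≈ 0.412 keV.

0.412 keV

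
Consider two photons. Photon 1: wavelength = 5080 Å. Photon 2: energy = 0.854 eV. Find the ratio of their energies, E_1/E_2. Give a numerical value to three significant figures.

E_1 = 3.910 × 10^-19 J (from wavelength = 5080 Å, via E = hc/λ).
E_2 = 1.368 × 10^-19 J (from energy = 0.854 eV, via E given directly).
Ratio = 3.910 × 10^-19 / 1.368 × 10^-19 = 2.86.

2.86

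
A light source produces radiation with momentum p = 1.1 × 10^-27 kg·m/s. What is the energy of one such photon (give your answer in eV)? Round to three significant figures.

2.06 eV

Apply E = pc: E = 3.298 × 10^-19 J.
Converting to eV: E = 2.058 eV ≈ 2.06 eV.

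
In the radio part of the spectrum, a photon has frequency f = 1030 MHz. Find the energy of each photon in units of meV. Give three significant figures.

Take h = 6.62607015e-34 J·s, 1 eV = 1.602176634e-19 J.
Convert to SI: f = 1030 MHz = 1.03e9 Hz.
Since E = hf for a photon, E = 6.825e-25 J.
Converting to meV: E = 0.004260 meV ≈ 4.26e-3 meV.

4.26e-3 meV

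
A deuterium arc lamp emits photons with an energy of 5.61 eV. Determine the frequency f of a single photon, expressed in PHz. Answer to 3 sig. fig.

1.36 PHz

Take h = 6.62607015 × 10^-34 J·s, 1 eV = 1.602176634 × 10^-19 J.
First convert: E = 5.61 eV = 8.9882 × 10^-19 J.
The photon relation is f = E/h, giving f = 1.356 × 10^15 Hz.
Converting to PHz: f = 1.356 PHz ≈ 1.36 PHz.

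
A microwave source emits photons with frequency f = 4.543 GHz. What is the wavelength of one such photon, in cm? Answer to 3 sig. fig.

6.60 cm

Use c = 2.99792458e8 m/s.
In SI units: f = 4.543 GHz = 4.543e9 Hz.
The photon relation is λ = c/f, giving λ = 0.06599 m.
Converting to cm: λ = 6.599 cm ≈ 6.60 cm.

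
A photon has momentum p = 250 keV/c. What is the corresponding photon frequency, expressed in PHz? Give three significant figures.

6.04 × 10^4 PHz

First convert: p = 250 keV/c = 1.3361 × 10^-22 kg·m/s.
Since f = pc/h for a photon, f = 6.045 × 10^19 Hz.
Converting to PHz: f = 60450 PHz ≈ 6.04 × 10^4 PHz.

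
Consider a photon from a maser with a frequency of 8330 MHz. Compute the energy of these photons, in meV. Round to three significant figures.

0.0345 meV

In SI units: f = 8330 MHz = 8.33 × 10^9 Hz.
Apply E = hf: E = 5.520 × 10^-24 J.
Converting to meV: E = 0.03445 meV ≈ 0.0345 meV.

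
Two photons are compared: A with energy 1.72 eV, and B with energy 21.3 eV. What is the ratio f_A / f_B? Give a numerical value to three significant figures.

f_A = 4.159e14 Hz (from energy = 1.72 eV, via f = E/h).
f_B = 5.150e15 Hz (from energy = 21.3 eV, via f = E/h).
Ratio = 4.159e14 / 5.150e15 = 0.0808.

0.0808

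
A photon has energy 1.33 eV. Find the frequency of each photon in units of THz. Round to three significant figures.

322 THz

First convert: E = 1.33 eV = 2.1309 × 10^-19 J.
Since f = E/h for a photon, f = 3.216 × 10^14 Hz.
Converting to THz: f = 321.6 THz ≈ 322 THz.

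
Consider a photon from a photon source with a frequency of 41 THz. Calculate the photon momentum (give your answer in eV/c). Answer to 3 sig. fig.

0.170 eV/c

Use h = 6.62607015·10^-34 J·s, c = 2.99792458·10^8 m/s, 1 eV = 1.602176634·10^-19 J.
In SI units: f = 41 THz = 4.1·10^13 Hz.
Since p = hf/c for a photon, p = 9.062·10^-29 kg·m/s.
Converting to eV/c: p = 0.1696 eV/c ≈ 0.170 eV/c.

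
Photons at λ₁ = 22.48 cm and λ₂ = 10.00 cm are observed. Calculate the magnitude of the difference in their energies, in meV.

Using E = hc/λ: E₁ = 8.8365e-25 J, E₂ = 1.9864e-24 J.
|ΔE| = |8.8365e-25 − 1.9864e-24| = 1.10e-24 J = 6.88e-3 meV.

6.88e-3 meV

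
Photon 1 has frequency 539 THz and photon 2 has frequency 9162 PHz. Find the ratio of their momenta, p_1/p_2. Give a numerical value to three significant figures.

5.88e-5

p_1 = 1.191e-27 kg·m/s (from frequency = 539 THz, via p = hf/c).
p_2 = 2.025e-23 kg·m/s (from frequency = 9162 PHz, via p = hf/c).
Ratio = 1.191e-27 / 2.025e-23 = 5.88e-5.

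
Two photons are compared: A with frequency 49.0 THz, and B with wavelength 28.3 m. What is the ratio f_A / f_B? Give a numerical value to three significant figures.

f_A = 4.900e13 Hz (from frequency = 49.0 THz, via f given directly).
f_B = 1.059e7 Hz (from wavelength = 28.3 m, via f = c/λ).
Ratio = 4.900e13 / 1.059e7 = 4.63e6.

4.63e6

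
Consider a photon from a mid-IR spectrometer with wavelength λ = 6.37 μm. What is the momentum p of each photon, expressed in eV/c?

First convert: λ = 6.37 μm = 6.37 × 10^-6 m.
Since p = h/λ for a photon, p = 1.040 × 10^-28 kg·m/s.
Converting to eV/c: p = 0.1946 eV/c ≈ 0.195 eV/c.

0.195 eV/c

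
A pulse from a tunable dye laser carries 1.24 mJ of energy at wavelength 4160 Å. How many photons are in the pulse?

2.60e15 photons

Per-photon energy: E = 4.775e-19 J (from wavelength = 4160 Å).
N = E_total / E_photon = 0.00124 J / 4.775e-19 J = 2.60e15.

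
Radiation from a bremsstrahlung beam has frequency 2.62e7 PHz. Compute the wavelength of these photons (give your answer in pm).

0.0114 pm

(c = 2.99792458e8 m/s.)
Convert to SI: f = 2.62e7 PHz = 2.62e22 Hz.
For a photon λ = c/f, so λ = 1.144e-14 m.
Converting to pm: λ = 0.01144 pm ≈ 0.0114 pm.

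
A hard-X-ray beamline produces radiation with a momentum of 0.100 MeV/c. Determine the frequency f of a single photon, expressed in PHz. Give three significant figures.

Take h = 6.62607015·10^-34 J·s, c = 2.99792458·10^8 m/s, 1 eV = 1.602176634·10^-19 J.
In SI units: p = 0.100 MeV/c = 5.3443·10^-23 kg·m/s.
The photon relation is f = pc/h, giving f = 2.418·10^19 Hz.
Converting to PHz: f = 24180 PHz ≈ 2.42·10^4 PHz.

2.42·10^4 PHz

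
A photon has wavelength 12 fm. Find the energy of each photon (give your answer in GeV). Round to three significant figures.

(h = 6.62607015 × 10^-34 J·s, c = 2.99792458 × 10^8 m/s, 1 eV = 1.602176634 × 10^-19 J.)
First convert: λ = 12 fm = 1.2 × 10^-14 m.
Apply E = hc/λ: E = 1.655 × 10^-11 J.
Converting to GeV: E = 0.1033 GeV ≈ 0.103 GeV.

0.103 GeV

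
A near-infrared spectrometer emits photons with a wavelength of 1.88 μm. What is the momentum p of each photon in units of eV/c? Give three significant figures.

0.659 eV/c

Use h = 6.62607015e-34 J·s, c = 2.99792458e8 m/s, 1 eV = 1.602176634e-19 J.
Convert to SI: λ = 1.88 μm = 1.88e-6 m.
For a photon p = h/λ, so p = 3.525e-28 kg·m/s.
Converting to eV/c: p = 0.6595 eV/c ≈ 0.659 eV/c.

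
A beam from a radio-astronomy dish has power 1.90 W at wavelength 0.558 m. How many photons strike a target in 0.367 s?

Total energy: E_total = P·t = 1.90 × 0.367 = 0.6973 J.
Per-photon energy: E = 3.560 × 10^-25 J.
N = E_total / E_photon = 1.96 × 10^24.

1.96 × 10^24 photons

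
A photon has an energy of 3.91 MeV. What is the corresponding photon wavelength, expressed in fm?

317 fm

Convert to SI: E = 3.91 MeV = 6.2645e-13 J.
For a photon λ = hc/E, so λ = 3.171e-13 m.
Converting to fm: λ = 317.1 fm ≈ 317 fm.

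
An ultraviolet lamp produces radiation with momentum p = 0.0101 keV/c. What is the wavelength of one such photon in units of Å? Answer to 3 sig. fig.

In SI units: p = 0.0101 keV/c = 5.3977·10^-27 kg·m/s.
The photon relation is λ = h/p, giving λ = 1.228·10^-7 m.
Converting to Å: λ = 1228 Å ≈ 1230 Å.

1230 Å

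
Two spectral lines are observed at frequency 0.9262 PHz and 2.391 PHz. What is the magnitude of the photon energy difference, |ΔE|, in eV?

6.06 eV

Using E = hf: E₁ = 6.1371e-19 J, E₂ = 1.5843e-18 J.
|ΔE| = |6.1371e-19 − 1.5843e-18| = 9.71e-19 J = 6.06 eV.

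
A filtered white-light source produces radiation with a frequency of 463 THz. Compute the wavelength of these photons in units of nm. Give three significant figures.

(c = 2.99792458 × 10^8 m/s.)
Convert to SI: f = 463 THz = 4.63 × 10^14 Hz.
For a photon λ = c/f, so λ = 6.475 × 10^-7 m.
Converting to nm: λ = 647.5 nm ≈ 647 nm.

647 nm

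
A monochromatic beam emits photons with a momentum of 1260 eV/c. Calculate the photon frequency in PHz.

305 PHz

Convert to SI: p = 1260 eV/c = 6.7338e-25 kg·m/s.
For a photon f = pc/h, so f = 3.047e17 Hz.
Converting to PHz: f = 304.7 PHz ≈ 305 PHz.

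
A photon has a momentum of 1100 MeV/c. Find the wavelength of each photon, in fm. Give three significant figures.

1.13 fm

Take h = 6.62607015e-34 J·s, c = 2.99792458e8 m/s, 1 eV = 1.602176634e-19 J.
First convert: p = 1100 MeV/c = 5.8787e-19 kg·m/s.
The photon relation is λ = h/p, giving λ = 1.127e-15 m.
Converting to fm: λ = 1.127 fm ≈ 1.13 fm.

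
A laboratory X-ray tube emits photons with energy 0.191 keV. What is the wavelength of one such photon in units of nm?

6.49 nm

Use h = 6.62607015e-34 J·s, c = 2.99792458e8 m/s, 1 eV = 1.602176634e-19 J.
First convert: E = 0.191 keV = 3.0602e-17 J.
Since λ = hc/E for a photon, λ = 6.491e-9 m.
Converting to nm: λ = 6.491 nm ≈ 6.49 nm.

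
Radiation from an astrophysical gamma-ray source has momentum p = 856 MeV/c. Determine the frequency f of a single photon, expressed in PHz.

2.07e8 PHz

Convert to SI: p = 856 MeV/c = 4.5747e-19 kg·m/s.
For a photon f = pc/h, so f = 2.070e23 Hz.
Converting to PHz: f = 2.070e8 PHz ≈ 2.07e8 PHz.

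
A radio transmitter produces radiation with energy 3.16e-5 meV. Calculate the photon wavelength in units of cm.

(h = 6.62607015e-34 J·s, c = 2.99792458e8 m/s, 1 eV = 1.602176634e-19 J.)
First convert: E = 3.16e-5 meV = 5.0629e-27 J.
For a photon λ = hc/E, so λ = 39.24 m.
Converting to cm: λ = 3924 cm ≈ 3920 cm.

3920 cm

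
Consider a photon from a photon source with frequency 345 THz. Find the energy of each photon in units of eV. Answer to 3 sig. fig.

(h = 6.62607015e-34 J·s, 1 eV = 1.602176634e-19 J.)
Convert to SI: f = 345 THz = 3.45e14 Hz.
Since E = hf for a photon, E = 2.286e-19 J.
Converting to eV: E = 1.427 eV ≈ 1.43 eV.

1.43 eV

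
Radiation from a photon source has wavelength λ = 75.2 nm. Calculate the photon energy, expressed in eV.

In SI units: λ = 75.2 nm = 7.52e-8 m.
Apply E = hc/λ: E = 2.642e-18 J.
Converting to eV: E = 16.49 eV ≈ 16.5 eV.

16.5 eV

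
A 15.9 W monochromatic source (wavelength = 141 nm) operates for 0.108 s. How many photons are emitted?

1.22e18 photons

Total energy: E_total = P·t = 15.9 × 0.108 = 1.717 J.
Per-photon energy: E = 1.409e-18 J.
N = E_total / E_photon = 1.22e18.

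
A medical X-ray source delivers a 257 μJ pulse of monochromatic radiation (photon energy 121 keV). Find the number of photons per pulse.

Per-photon energy: E = 1.939·10^-14 J (from energy = 121 keV).
N = E_total / E_photon = 2.57·10^-4 J / 1.939·10^-14 J = 1.33·10^10.

1.33·10^10 photons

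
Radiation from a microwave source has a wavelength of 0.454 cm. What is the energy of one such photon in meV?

Use h = 6.62607015 × 10^-34 J·s, c = 2.99792458 × 10^8 m/s, 1 eV = 1.602176634 × 10^-19 J.
First convert: λ = 0.454 cm = 0.00454 m.
The photon relation is E = hc/λ, giving E = 4.375 × 10^-23 J.
Converting to meV: E = 0.2731 meV ≈ 0.273 meV.

0.273 meV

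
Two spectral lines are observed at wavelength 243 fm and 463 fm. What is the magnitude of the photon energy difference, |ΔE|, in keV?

Using E = hc/λ: E₁ = 8.175e-13 J, E₂ = 4.290e-13 J.
|ΔE| = |8.175e-13 − 4.290e-13| = 3.88e-13 J = 2420 keV.

2420 keV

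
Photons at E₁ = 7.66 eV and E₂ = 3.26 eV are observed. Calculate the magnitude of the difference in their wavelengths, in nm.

218 nm

Using λ = hc/E: λ₁ = 1.619 × 10^-7 m, λ₂ = 3.803 × 10^-7 m.
|Δλ| = |1.619 × 10^-7 − 3.803 × 10^-7| = 2.18 × 10^-7 m = 218 nm.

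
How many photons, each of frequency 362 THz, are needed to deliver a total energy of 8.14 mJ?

3.39·10^16 photons

Per-photon energy: E = 2.399·10^-19 J (from frequency = 362 THz).
N = E_total / E_photon = 0.00814 J / 2.399·10^-19 J = 3.39·10^16.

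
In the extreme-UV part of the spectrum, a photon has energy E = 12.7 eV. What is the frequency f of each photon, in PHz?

First convert: E = 12.7 eV = 2.0348 × 10^-18 J.
Apply f = E/h: f = 3.071 × 10^15 Hz.
Converting to PHz: f = 3.071 PHz ≈ 3.07 PHz.

3.07 PHz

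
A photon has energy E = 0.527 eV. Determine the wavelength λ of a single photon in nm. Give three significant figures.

Take h = 6.62607015 × 10^-34 J·s, c = 2.99792458 × 10^8 m/s, 1 eV = 1.602176634 × 10^-19 J.
In SI units: E = 0.527 eV = 8.4435 × 10^-20 J.
For a photon λ = hc/E, so λ = 2.353 × 10^-6 m.
Converting to nm: λ = 2353 nm ≈ 2350 nm.

2350 nm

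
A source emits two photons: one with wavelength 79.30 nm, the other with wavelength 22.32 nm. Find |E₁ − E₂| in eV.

Using E = hc/λ: E₁ = 2.5050·10^-18 J, E₂ = 8.8998·10^-18 J.
|ΔE| = |2.5050·10^-18 − 8.8998·10^-18| = 6.39·10^-18 J = 39.9 eV.

39.9 eV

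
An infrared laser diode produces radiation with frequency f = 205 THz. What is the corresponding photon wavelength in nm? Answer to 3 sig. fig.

In SI units: f = 205 THz = 2.05e14 Hz.
Since λ = c/f for a photon, λ = 1.462e-6 m.
Converting to nm: λ = 1462 nm ≈ 1460 nm.

1460 nm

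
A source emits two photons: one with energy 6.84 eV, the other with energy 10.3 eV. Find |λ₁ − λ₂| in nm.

60.9 nm

Using λ = hc/E: λ₁ = 1.813 × 10^-7 m, λ₂ = 1.204 × 10^-7 m.
|Δλ| = |1.813 × 10^-7 − 1.204 × 10^-7| = 6.09 × 10^-8 m = 60.9 nm.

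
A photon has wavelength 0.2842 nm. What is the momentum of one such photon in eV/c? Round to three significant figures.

4360 eV/c

In SI units: λ = 0.2842 nm = 2.842 × 10^-10 m.
The photon relation is p = h/λ, giving p = 2.331 × 10^-24 kg·m/s.
Converting to eV/c: p = 4363 eV/c ≈ 4360 eV/c.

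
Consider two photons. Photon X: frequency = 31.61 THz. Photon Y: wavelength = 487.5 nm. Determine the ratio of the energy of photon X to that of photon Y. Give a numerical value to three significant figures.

0.0514

E_X = 2.095e-20 J (from frequency = 31.61 THz, via E = hf).
E_Y = 4.075e-19 J (from wavelength = 487.5 nm, via E = hc/λ).
Ratio = 2.095e-20 / 4.075e-19 = 0.0514.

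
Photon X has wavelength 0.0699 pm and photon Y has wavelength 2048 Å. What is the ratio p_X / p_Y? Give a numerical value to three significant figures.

2.93 × 10^6

p_X = 9.479 × 10^-21 kg·m/s (from wavelength = 0.0699 pm, via p = h/λ).
p_Y = 3.235 × 10^-27 kg·m/s (from wavelength = 2048 Å, via p = h/λ).
Ratio = 9.479 × 10^-21 / 3.235 × 10^-27 = 2.93 × 10^6.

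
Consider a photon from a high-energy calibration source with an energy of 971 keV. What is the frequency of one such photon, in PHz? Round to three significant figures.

2.35e5 PHz

Use h = 6.62607015e-34 J·s, 1 eV = 1.602176634e-19 J.
Convert to SI: E = 971 keV = 1.5557e-13 J.
The photon relation is f = E/h, giving f = 2.348e20 Hz.
Converting to PHz: f = 234800 PHz ≈ 2.35e5 PHz.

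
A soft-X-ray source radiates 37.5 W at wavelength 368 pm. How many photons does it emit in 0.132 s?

Total energy: E_total = P·t = 37.5 × 0.132 = 4.950 J.
Per-photon energy: E = 5.398e-16 J.
N = E_total / E_photon = 9.17e15.

9.17e15 photons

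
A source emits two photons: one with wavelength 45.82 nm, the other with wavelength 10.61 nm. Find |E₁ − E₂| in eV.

89.8 eV

Using E = hc/λ: E₁ = 4.3353e-18 J, E₂ = 1.8722e-17 J.
|ΔE| = |4.3353e-18 − 1.8722e-17| = 1.44e-17 J = 89.8 eV.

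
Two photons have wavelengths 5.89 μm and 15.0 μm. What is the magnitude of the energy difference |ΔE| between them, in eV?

Using E = hc/λ: E₁ = 3.373e-20 J, E₂ = 1.324e-20 J.
|ΔE| = |3.373e-20 − 1.324e-20| = 2.05e-20 J = 0.128 eV.

0.128 eV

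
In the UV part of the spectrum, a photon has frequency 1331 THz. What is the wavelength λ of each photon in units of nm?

225 nm

Take c = 2.99792458 × 10^8 m/s.
In SI units: f = 1331 THz = 1.331 × 10^15 Hz.
The photon relation is λ = c/f, giving λ = 2.252 × 10^-7 m.
Converting to nm: λ = 225.2 nm ≈ 225 nm.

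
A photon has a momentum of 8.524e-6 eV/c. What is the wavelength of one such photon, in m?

0.145 m

First convert: p = 8.524e-6 eV/c = 4.5555e-33 kg·m/s.
Since λ = h/p for a photon, λ = 0.1455 m.
So λ ≈ 0.145 m.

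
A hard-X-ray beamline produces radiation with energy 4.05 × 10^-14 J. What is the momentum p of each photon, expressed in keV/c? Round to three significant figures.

253 keV/c

Use c = 2.99792458 × 10^8 m/s, 1 eV = 1.602176634 × 10^-19 J.
Since p = E/c for a photon, p = 1.351 × 10^-22 kg·m/s.
Converting to keV/c: p = 252.8 keV/c ≈ 253 keV/c.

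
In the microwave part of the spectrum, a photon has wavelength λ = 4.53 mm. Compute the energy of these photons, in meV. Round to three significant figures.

0.274 meV

Use h = 6.62607015 × 10^-34 J·s, c = 2.99792458 × 10^8 m/s, 1 eV = 1.602176634 × 10^-19 J.
In SI units: λ = 4.53 mm = 0.00453 m.
The photon relation is E = hc/λ, giving E = 4.385 × 10^-23 J.
Converting to meV: E = 0.2737 meV ≈ 0.274 meV.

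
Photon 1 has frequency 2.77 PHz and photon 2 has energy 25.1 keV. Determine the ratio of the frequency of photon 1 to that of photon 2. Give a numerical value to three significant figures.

4.56e-4

f_1 = 2.770e15 Hz (from frequency = 2.77 PHz, via f given directly).
f_2 = 6.069e18 Hz (from energy = 25.1 keV, via f = E/h).
Ratio = 2.770e15 / 6.069e18 = 4.56e-4.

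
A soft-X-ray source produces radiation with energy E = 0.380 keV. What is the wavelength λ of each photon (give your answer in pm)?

Use h = 6.62607015e-34 J·s, c = 2.99792458e8 m/s, 1 eV = 1.602176634e-19 J.
Convert to SI: E = 0.380 keV = 6.0883e-17 J.
The photon relation is λ = hc/E, giving λ = 3.263e-9 m.
Converting to pm: λ = 3263 pm ≈ 3260 pm.

3260 pm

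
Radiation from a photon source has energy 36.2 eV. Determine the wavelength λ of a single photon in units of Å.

342 Å

Use h = 6.62607015 × 10^-34 J·s, c = 2.99792458 × 10^8 m/s, 1 eV = 1.602176634 × 10^-19 J.
First convert: E = 36.2 eV = 5.7999 × 10^-18 J.
The photon relation is λ = hc/E, giving λ = 3.425 × 10^-8 m.
Converting to Å: λ = 342.5 Å ≈ 342 Å.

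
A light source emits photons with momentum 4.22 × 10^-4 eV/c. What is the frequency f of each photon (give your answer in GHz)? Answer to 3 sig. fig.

102 GHz

First convert: p = 4.22 × 10^-4 eV/c = 2.2553 × 10^-31 kg·m/s.
Since f = pc/h for a photon, f = 1.020 × 10^11 Hz.
Converting to GHz: f = 102.0 GHz ≈ 102 GHz.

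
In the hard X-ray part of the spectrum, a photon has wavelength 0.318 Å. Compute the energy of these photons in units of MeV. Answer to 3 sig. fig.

0.0390 MeV

In SI units: λ = 0.318 Å = 3.18 × 10^-11 m.
The photon relation is E = hc/λ, giving E = 6.247 × 10^-15 J.
Converting to MeV: E = 0.03899 MeV ≈ 0.0390 MeV.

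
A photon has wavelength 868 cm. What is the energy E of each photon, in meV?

1.43e-4 meV

(h = 6.62607015e-34 J·s, c = 2.99792458e8 m/s, 1 eV = 1.602176634e-19 J.)
In SI units: λ = 868 cm = 8.68 m.
The photon relation is E = hc/λ, giving E = 2.289e-26 J.
Converting to meV: E = 1.428e-4 meV ≈ 1.43e-4 meV.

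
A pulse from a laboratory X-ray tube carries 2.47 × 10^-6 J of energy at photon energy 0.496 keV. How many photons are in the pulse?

Per-photon energy: E = 7.947 × 10^-17 J (from energy = 0.496 keV).
N = E_total / E_photon = 2.47 × 10^-6 J / 7.947 × 10^-17 J = 3.11 × 10^10.

3.11 × 10^10 photons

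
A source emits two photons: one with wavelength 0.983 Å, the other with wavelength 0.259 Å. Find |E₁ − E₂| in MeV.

Using E = hc/λ: E₁ = 2.021e-15 J, E₂ = 7.670e-15 J.
|ΔE| = |2.021e-15 − 7.670e-15| = 5.65e-15 J = 0.0353 MeV.

0.0353 MeV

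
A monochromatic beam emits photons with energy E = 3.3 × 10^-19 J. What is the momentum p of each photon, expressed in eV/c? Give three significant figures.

Since p = E/c for a photon, p = 1.101 × 10^-27 kg·m/s.
Converting to eV/c: p = 2.060 eV/c ≈ 2.06 eV/c.

2.06 eV/c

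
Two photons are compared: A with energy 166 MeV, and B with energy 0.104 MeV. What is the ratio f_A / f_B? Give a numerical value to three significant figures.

1600

f_A = 4.014·10^22 Hz (from energy = 166 MeV, via f = E/h).
f_B = 2.515·10^19 Hz (from energy = 0.104 MeV, via f = E/h).
Ratio = 4.014·10^22 / 2.515·10^19 = 1600.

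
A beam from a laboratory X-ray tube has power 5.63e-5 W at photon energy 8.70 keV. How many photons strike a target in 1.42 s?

5.74e10 photons

Total energy: E_total = P·t = 5.63e-5 × 1.42 = 7.995e-5 J.
Per-photon energy: E = 1.394e-15 J.
N = E_total / E_photon = 5.74e10.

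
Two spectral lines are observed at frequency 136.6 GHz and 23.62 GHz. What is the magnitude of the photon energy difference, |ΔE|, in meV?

Using E = hf: E₁ = 9.0512e-23 J, E₂ = 1.5651e-23 J.
|ΔE| = |9.0512e-23 − 1.5651e-23| = 7.49e-23 J = 0.467 meV.

0.467 meV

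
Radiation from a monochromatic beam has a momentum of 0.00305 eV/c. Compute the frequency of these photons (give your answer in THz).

0.737 THz

Take h = 6.62607015 × 10^-34 J·s, c = 2.99792458 × 10^8 m/s, 1 eV = 1.602176634 × 10^-19 J.
In SI units: p = 0.00305 eV/c = 1.6300 × 10^-30 kg·m/s.
Apply f = pc/h: f = 7.375 × 10^11 Hz.
Converting to THz: f = 0.7375 THz ≈ 0.737 THz.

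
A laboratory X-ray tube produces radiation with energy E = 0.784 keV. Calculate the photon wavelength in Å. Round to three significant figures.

15.8 Å

Use h = 6.62607015e-34 J·s, c = 2.99792458e8 m/s, 1 eV = 1.602176634e-19 J.
Convert to SI: E = 0.784 keV = 1.2561e-16 J.
Apply λ = hc/E: λ = 1.581e-9 m.
Converting to Å: λ = 15.81 Å ≈ 15.8 Å.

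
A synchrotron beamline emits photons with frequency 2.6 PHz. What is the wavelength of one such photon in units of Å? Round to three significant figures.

1150 Å

In SI units: f = 2.6 PHz = 2.6e15 Hz.
The photon relation is λ = c/f, giving λ = 1.153e-7 m.
Converting to Å: λ = 1153 Å ≈ 1150 Å.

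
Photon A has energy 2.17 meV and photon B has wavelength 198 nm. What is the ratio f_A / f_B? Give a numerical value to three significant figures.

3.47 × 10^-4

f_A = 5.247 × 10^11 Hz (from energy = 2.17 meV, via f = E/h).
f_B = 1.514 × 10^15 Hz (from wavelength = 198 nm, via f = c/λ).
Ratio = 5.247 × 10^11 / 1.514 × 10^15 = 3.47 × 10^-4.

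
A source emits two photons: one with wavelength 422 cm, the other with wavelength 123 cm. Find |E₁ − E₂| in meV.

7.14e-4 meV

Using E = hc/λ: E₁ = 4.707e-26 J, E₂ = 1.615e-25 J.
|ΔE| = |4.707e-26 − 1.615e-25| = 1.14e-25 J = 7.14e-4 meV.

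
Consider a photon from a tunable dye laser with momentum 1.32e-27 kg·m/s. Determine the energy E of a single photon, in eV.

Use c = 2.99792458e8 m/s, 1 eV = 1.602176634e-19 J.
The photon relation is E = pc, giving E = 3.957e-19 J.
Converting to eV: E = 2.470 eV ≈ 2.47 eV.

2.47 eV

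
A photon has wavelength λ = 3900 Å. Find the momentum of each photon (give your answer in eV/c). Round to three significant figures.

In SI units: λ = 3900 Å = 3.9e-7 m.
For a photon p = h/λ, so p = 1.699e-27 kg·m/s.
Converting to eV/c: p = 3.179 eV/c ≈ 3.18 eV/c.

3.18 eV/c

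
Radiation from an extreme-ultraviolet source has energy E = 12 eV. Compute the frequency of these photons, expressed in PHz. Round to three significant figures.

(h = 6.62607015·10^-34 J·s, 1 eV = 1.602176634·10^-19 J.)
First convert: E = 12 eV = 1.9226·10^-18 J.
For a photon f = E/h, so f = 2.902·10^15 Hz.
Converting to PHz: f = 2.902 PHz ≈ 2.90 PHz.

2.90 PHz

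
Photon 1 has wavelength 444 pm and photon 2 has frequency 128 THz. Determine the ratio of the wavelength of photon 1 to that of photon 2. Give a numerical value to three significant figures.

λ_1 = 4.440e-10 m (from wavelength = 444 pm, via λ given directly).
λ_2 = 2.342e-6 m (from frequency = 128 THz, via λ = c/f).
Ratio = 4.440e-10 / 2.342e-6 = 1.90e-4.

1.90e-4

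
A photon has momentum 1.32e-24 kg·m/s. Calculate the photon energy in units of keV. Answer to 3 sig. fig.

(c = 2.99792458e8 m/s, 1 eV = 1.602176634e-19 J.)
Since E = pc for a photon, E = 3.957e-16 J.
Converting to keV: E = 2.470 keV ≈ 2.47 keV.

2.47 keV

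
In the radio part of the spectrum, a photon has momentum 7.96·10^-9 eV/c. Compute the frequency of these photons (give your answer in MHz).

1.92 MHz

(h = 6.62607015·10^-34 J·s, c = 2.99792458·10^8 m/s, 1 eV = 1.602176634·10^-19 J.)
First convert: p = 7.96·10^-9 eV/c = 4.2541·10^-36 kg·m/s.
For a photon f = pc/h, so f = 1.925·10^6 Hz.
Converting to MHz: f = 1.925 MHz ≈ 1.92 MHz.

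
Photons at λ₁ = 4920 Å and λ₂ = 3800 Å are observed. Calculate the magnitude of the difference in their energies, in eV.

0.743 eV

Using E = hc/λ: E₁ = 4.037e-19 J, E₂ = 5.227e-19 J.
|ΔE| = |4.037e-19 − 5.227e-19| = 1.19e-19 J = 0.743 eV.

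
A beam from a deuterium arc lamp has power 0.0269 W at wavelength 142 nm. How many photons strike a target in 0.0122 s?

2.35 × 10^14 photons

Total energy: E_total = P·t = 0.0269 × 0.0122 = 3.282 × 10^-4 J.
Per-photon energy: E = 1.399 × 10^-18 J.
N = E_total / E_photon = 2.35 × 10^14.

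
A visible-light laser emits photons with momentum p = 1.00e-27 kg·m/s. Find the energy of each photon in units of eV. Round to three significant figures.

1.87 eV

Use c = 2.99792458e8 m/s, 1 eV = 1.602176634e-19 J.
For a photon E = pc, so E = 2.998e-19 J.
Converting to eV: E = 1.871 eV ≈ 1.87 eV.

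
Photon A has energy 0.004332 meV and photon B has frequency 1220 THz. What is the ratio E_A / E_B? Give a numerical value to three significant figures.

8.59 × 10^-7

E_A = 6.941 × 10^-25 J (from energy = 0.004332 meV, via E given directly).
E_B = 8.084 × 10^-19 J (from frequency = 1220 THz, via E = hf).
Ratio = 6.941 × 10^-25 / 8.084 × 10^-19 = 8.59 × 10^-7.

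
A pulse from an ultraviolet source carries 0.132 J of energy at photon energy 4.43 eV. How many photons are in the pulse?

1.86·10^17 photons

Per-photon energy: E = 7.098·10^-19 J (from energy = 4.43 eV).
N = E_total / E_photon = 0.132 J / 7.098·10^-19 J = 1.86·10^17.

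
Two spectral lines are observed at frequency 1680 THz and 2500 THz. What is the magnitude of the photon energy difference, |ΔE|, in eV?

3.39 eV

Using E = hf: E₁ = 1.113e-18 J, E₂ = 1.657e-18 J.
|ΔE| = |1.113e-18 − 1.657e-18| = 5.43e-19 J = 3.39 eV.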